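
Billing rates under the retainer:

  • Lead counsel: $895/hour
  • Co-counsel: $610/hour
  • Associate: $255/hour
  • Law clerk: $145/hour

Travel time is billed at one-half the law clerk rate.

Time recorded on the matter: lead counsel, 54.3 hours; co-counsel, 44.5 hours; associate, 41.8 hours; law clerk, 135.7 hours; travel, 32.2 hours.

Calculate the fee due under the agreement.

$108,413.50

Lead counsel: 54.3 × $895 = $48,598.50
Co-counsel: 44.5 × $610 = $27,145.00
Associate: 41.8 × $255 = $10,659.00
Law clerk: 135.7 × $145 = $19,676.50
Subtotal: $48,598.50 + $27,145.00 + $10,659.00 + $19,676.50 = $106,079.00
Travel: 32.2 × ($145 ÷ 2) = 32.2 × $72.50 = $2,334.50
Total: $106,079.00 + $2,334.50 = $108,413.50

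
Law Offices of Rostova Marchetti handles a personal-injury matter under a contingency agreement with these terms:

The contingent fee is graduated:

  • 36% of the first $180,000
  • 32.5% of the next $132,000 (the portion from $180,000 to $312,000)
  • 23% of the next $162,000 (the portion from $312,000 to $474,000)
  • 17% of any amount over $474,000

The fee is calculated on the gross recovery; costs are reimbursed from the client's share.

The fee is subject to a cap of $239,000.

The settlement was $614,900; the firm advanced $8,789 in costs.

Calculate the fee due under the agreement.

Fee base is the gross recovery, $614,900; costs are reimbursed separately.
First $180,000 at 36% = $64,800.00
Next $132,000 at 32.5% = $42,900.00
Next $162,000 at 23% = $37,260.00
Remaining $140,900 at 17% = $23,953.00
Fee: $64,800.00 + $42,900.00 + $37,260.00 + $23,953.00 = $168,913.00
$168,913.00 is under the $239,000 cap.

$168,913.00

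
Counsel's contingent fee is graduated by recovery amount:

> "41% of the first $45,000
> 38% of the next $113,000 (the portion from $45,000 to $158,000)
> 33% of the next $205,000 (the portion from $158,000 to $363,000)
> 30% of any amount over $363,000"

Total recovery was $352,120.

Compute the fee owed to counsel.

$125,449.60

First $45,000 at 41% = $18,450.00
Next $113,000 at 38% = $42,940.00
Remaining $194,120 at 33% = $64,059.60
Fee: $18,450.00 + $42,940.00 + $64,059.60 = $125,449.60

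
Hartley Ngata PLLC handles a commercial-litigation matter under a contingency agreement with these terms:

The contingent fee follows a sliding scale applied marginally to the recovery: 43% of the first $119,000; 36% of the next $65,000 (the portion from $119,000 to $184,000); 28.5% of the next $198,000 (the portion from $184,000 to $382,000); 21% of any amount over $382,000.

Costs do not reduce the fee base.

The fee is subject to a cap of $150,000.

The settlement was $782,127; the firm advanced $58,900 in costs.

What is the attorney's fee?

$150,000.00

Fee base is the gross recovery, $782,127; costs are reimbursed separately.
First $119,000 at 43% = $51,170.00
Next $65,000 at 36% = $23,400.00
Next $198,000 at 28.5% = $56,430.00
Remaining $400,127 at 21% = $84,026.67
Fee: $51,170.00 + $23,400.00 + $56,430.00 + $84,026.67 = $215,026.67
$215,026.67 exceeds the $150,000 cap, so the fee is capped at $150,000.00.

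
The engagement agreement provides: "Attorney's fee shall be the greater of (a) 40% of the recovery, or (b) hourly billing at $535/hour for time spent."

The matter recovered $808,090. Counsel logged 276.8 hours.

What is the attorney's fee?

(a) 40% of $808,090 = $323,236.00
(b) 276.8 × $535 = $148,088.00
The greater is (a): $323,236.00.

$323,236.00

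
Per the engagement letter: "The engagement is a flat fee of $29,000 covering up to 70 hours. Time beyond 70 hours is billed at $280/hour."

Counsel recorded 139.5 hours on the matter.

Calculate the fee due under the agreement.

Flat fee: $29,000.00
Excess hours: 139.5 − 70 = 69.5
Overrun: 69.5 × $280 = $19,460.00
Total: $29,000.00 + $19,460.00 = $48,460.00

$48,460.00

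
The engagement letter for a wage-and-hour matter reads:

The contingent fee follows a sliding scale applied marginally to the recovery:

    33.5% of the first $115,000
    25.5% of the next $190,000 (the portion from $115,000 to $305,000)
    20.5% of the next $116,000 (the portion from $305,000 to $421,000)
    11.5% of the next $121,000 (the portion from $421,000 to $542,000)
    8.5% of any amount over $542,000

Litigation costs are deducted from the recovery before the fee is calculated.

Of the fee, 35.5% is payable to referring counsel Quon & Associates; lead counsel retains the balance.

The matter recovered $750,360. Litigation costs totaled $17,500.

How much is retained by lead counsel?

$90,876.05

Fee base (net of costs): $750,360 − $17,500 = $732,860
First $115,000 at 33.5% = $38,525.00
Next $190,000 at 25.5% = $48,450.00
Next $116,000 at 20.5% = $23,780.00
Next $121,000 at 11.5% = $13,915.00
Remaining $190,860 at 8.5% = $16,223.10
Fee: $38,525.00 + $48,450.00 + $23,780.00 + $13,915.00 + $16,223.10 = $140,893.10
Referral share: 35.5% of $140,893.10 = $50,017.05; lead counsel retains $140,893.10 − $50,017.05 = $90,876.05.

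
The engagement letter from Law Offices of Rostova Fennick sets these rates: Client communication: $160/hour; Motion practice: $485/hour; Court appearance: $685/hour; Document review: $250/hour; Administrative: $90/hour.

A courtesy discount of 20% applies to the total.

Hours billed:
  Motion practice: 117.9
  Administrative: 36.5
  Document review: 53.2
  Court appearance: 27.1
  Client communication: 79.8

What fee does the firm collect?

Client communication: 79.8 × $160 = $12,768.00
Motion practice: 117.9 × $485 = $57,181.50
Court appearance: 27.1 × $685 = $18,563.50
Document review: 53.2 × $250 = $13,300.00
Administrative: 36.5 × $90 = $3,285.00
Subtotal: $105,098.00
Less 20% discount: −$21,019.60
Total: $105,098.00 − $21,019.60 = $84,078.40

$84,078.40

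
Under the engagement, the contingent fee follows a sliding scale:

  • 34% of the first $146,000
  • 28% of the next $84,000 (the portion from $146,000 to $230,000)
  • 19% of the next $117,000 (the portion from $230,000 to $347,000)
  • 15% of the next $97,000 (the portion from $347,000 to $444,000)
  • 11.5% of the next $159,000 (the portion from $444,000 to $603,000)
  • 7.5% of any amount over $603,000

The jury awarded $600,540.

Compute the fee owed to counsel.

First $146,000 at 34% = $49,640.00
Next $84,000 at 28% = $23,520.00
Next $117,000 at 19% = $22,230.00
Next $97,000 at 15% = $14,550.00
Remaining $156,540 at 11.5% = $18,002.10
Fee: $49,640.00 + $23,520.00 + $22,230.00 + $14,550.00 + $18,002.10 = $127,942.10

$127,942.10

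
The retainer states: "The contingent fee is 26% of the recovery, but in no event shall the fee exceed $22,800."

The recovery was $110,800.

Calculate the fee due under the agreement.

26% of $110,800 = $28,808.00
That exceeds the $22,800 cap, so the fee is capped at $22,800.

$22,800.00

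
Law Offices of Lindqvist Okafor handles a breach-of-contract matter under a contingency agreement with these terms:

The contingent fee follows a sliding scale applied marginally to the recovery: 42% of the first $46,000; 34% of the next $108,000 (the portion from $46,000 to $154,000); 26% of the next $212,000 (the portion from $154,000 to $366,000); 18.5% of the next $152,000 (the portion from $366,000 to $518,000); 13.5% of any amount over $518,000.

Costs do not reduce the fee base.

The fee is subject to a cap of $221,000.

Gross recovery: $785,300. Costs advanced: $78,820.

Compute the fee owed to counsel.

$175,365.50

Fee base is the gross recovery, $785,300; costs are reimbursed separately.
First $46,000 at 42% = $19,320.00
Next $108,000 at 34% = $36,720.00
Next $212,000 at 26% = $55,120.00
Next $152,000 at 18.5% = $28,120.00
Remaining $267,300 at 13.5% = $36,085.50
Fee: $19,320.00 + $36,720.00 + $55,120.00 + $28,120.00 + $36,085.50 = $175,365.50
$175,365.50 is under the $221,000 cap.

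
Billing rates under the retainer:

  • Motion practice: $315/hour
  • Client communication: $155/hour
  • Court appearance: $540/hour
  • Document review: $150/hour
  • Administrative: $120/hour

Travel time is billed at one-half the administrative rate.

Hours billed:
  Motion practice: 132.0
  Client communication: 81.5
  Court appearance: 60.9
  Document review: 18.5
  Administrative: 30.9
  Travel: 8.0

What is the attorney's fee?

Motion practice: 132.0 × $315 = $41,580.00
Client communication: 81.5 × $155 = $12,632.50
Court appearance: 60.9 × $540 = $32,886.00
Document review: 18.5 × $150 = $2,775.00
Administrative: 30.9 × $120 = $3,708.00
Subtotal: $41,580.00 + $12,632.50 + $32,886.00 + $2,775.00 + $3,708.00 = $93,581.50
Travel: 8.0 × ($120 ÷ 2) = 8.0 × $60.00 = $480.00
Total: $93,581.50 + $480.00 = $94,061.50

$94,061.50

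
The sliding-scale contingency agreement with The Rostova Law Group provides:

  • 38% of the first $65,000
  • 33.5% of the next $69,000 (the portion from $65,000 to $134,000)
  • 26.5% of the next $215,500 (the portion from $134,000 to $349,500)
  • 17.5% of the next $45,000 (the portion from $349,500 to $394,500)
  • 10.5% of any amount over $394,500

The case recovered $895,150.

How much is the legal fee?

$165,365.75

First $65,000 at 38% = $24,700.00
Next $69,000 at 33.5% = $23,115.00
Next $215,500 at 26.5% = $57,107.50
Next $45,000 at 17.5% = $7,875.00
Remaining $500,650 at 10.5% = $52,568.25
Fee: $24,700.00 + $23,115.00 + $57,107.50 + $7,875.00 + $52,568.25 = $165,365.75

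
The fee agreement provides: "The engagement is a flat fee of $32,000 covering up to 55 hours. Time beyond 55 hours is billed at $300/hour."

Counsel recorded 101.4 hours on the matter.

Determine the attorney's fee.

Flat fee: $32,000.00
Excess hours: 101.4 − 55 = 46.4
Overrun: 46.4 × $300 = $13,920.00
Total: $32,000.00 + $13,920.00 = $45,920.00

$45,920.00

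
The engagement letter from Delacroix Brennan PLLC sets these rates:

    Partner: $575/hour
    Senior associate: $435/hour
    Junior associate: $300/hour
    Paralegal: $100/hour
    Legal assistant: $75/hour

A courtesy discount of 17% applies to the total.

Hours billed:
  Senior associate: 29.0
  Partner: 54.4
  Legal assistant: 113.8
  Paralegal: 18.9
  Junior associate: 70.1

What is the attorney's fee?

$62,540.50

Partner: 54.4 × $575 = $31,280.00
Senior associate: 29.0 × $435 = $12,615.00
Junior associate: 70.1 × $300 = $21,030.00
Paralegal: 18.9 × $100 = $1,890.00
Legal assistant: 113.8 × $75 = $8,535.00
Subtotal: $75,350.00
Less 17% discount: −$12,809.50
Total: $75,350.00 − $12,809.50 = $62,540.50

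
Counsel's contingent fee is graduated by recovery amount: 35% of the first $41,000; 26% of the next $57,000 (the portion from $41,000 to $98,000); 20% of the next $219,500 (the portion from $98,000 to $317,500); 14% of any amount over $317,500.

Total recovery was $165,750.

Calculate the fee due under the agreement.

$42,720.00

First $41,000 at 35% = $14,350.00
Next $57,000 at 26% = $14,820.00
Remaining $67,750 at 20% = $13,550.00
Fee: $14,350.00 + $14,820.00 + $13,550.00 = $42,720.00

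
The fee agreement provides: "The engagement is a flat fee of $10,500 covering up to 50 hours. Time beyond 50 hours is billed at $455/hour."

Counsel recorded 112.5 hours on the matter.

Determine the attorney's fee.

Flat fee: $10,500.00
Excess hours: 112.5 − 50 = 62.5
Overrun: 62.5 × $455 = $28,437.50
Total: $10,500.00 + $28,437.50 = $38,937.50

$38,937.50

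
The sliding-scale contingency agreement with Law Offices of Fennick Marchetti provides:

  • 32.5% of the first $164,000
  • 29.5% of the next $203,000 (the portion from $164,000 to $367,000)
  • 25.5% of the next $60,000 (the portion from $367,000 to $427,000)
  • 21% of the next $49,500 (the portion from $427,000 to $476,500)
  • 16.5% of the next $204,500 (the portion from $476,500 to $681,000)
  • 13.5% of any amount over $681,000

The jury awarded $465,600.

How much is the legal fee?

First $164,000 at 32.5% = $53,300.00
Next $203,000 at 29.5% = $59,885.00
Next $60,000 at 25.5% = $15,300.00
Remaining $38,600 at 21% = $8,106.00
Fee: $53,300.00 + $59,885.00 + $15,300.00 + $8,106.00 = $136,591.00

$136,591.00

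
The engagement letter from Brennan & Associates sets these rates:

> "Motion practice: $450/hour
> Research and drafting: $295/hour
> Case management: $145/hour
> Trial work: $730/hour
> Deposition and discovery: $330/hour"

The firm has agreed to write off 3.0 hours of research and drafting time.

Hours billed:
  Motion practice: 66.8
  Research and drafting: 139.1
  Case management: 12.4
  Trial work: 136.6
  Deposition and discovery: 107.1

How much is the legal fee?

$207,068.50

Motion practice: 66.8 × $450 = $30,060.00
Research and drafting: 139.1 × $295 = $41,034.50
Case management: 12.4 × $145 = $1,798.00
Trial work: 136.6 × $730 = $99,718.00
Deposition and discovery: 107.1 × $330 = $35,343.00
Subtotal: $207,953.50
Write-off: 3.0 × $295 = $885.00
Total: $207,953.50 − $885.00 = $207,068.50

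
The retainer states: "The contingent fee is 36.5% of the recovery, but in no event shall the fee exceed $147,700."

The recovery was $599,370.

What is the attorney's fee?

$147,700.00

36.5% of $599,370 = $218,770.05
That exceeds the $147,700 cap, so the fee is capped at $147,700.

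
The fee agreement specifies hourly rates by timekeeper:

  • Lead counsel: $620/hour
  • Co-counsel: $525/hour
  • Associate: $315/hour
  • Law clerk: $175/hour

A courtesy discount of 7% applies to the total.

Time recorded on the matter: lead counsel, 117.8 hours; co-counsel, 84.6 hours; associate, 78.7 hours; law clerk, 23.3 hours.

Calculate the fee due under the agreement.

Lead counsel: 117.8 × $620 = $73,036.00
Co-counsel: 84.6 × $525 = $44,415.00
Associate: 78.7 × $315 = $24,790.50
Law clerk: 23.3 × $175 = $4,077.50
Subtotal: $146,319.00
Less 7% discount: −$10,242.33
Total: $146,319.00 − $10,242.33 = $136,076.67

$136,076.67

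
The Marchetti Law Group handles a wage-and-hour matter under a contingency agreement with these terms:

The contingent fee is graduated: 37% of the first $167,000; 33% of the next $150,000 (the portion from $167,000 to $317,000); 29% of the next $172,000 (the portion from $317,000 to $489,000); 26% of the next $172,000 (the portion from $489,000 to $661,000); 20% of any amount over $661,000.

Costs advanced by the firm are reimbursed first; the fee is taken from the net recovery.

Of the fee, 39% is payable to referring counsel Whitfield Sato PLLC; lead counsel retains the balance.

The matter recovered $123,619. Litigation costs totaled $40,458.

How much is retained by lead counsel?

Fee base (net of costs): $123,619 − $40,458 = $83,161
First $83,161 at 37% = $30,769.57
Referral share: 39% of $30,769.57 = $12,000.13; lead counsel retains $30,769.57 − $12,000.13 = $18,769.44.

$18,769.44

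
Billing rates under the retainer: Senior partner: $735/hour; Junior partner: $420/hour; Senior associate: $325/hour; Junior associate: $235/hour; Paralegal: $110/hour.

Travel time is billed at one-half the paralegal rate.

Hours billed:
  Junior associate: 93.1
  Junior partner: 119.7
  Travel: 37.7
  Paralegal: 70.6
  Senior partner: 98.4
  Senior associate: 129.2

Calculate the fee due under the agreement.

Senior partner: 98.4 × $735 = $72,324.00
Junior partner: 119.7 × $420 = $50,274.00
Senior associate: 129.2 × $325 = $41,990.00
Junior associate: 93.1 × $235 = $21,878.50
Paralegal: 70.6 × $110 = $7,766.00
Subtotal: $72,324.00 + $50,274.00 + $41,990.00 + $21,878.50 + $7,766.00 = $194,232.50
Travel: 37.7 × ($110 ÷ 2) = 37.7 × $55.00 = $2,073.50
Total: $194,232.50 + $2,073.50 = $196,306.00

$196,306.00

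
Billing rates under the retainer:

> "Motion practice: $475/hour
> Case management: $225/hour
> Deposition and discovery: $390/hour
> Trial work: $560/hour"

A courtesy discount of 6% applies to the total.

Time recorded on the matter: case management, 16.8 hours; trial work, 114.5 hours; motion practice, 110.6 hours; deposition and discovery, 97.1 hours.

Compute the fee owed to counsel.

Motion practice: 110.6 × $475 = $52,535.00
Case management: 16.8 × $225 = $3,780.00
Deposition and discovery: 97.1 × $390 = $37,869.00
Trial work: 114.5 × $560 = $64,120.00
Subtotal: $158,304.00
Less 6% discount: −$9,498.24
Total: $158,304.00 − $9,498.24 = $148,805.76

$148,805.76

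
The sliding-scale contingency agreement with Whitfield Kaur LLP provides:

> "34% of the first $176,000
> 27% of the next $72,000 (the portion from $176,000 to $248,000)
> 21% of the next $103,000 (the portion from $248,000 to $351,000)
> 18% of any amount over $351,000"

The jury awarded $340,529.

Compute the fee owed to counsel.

$98,711.09

First $176,000 at 34% = $59,840.00
Next $72,000 at 27% = $19,440.00
Remaining $92,529 at 21% = $19,431.09
Fee: $59,840.00 + $19,440.00 + $19,431.09 = $98,711.09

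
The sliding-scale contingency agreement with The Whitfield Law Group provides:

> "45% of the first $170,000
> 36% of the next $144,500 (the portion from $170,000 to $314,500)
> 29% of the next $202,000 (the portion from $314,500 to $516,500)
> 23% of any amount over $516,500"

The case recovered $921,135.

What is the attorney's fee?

First $170,000 at 45% = $76,500.00
Next $144,500 at 36% = $52,020.00
Next $202,000 at 29% = $58,580.00
Remaining $404,635 at 23% = $93,066.05
Fee: $76,500.00 + $52,020.00 + $58,580.00 + $93,066.05 = $280,166.05

$280,166.05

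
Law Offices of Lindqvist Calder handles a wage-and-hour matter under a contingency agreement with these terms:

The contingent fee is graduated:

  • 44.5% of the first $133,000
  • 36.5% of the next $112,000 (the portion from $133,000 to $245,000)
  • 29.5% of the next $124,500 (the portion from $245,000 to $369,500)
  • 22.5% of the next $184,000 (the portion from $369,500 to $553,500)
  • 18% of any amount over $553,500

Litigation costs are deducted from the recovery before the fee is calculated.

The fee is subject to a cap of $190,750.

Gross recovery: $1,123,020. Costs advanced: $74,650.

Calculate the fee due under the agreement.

$190,750.00

Fee base (net of costs): $1,123,020 − $74,650 = $1,048,370
First $133,000 at 44.5% = $59,185.00
Next $112,000 at 36.5% = $40,880.00
Next $124,500 at 29.5% = $36,727.50
Next $184,000 at 22.5% = $41,400.00
Remaining $494,870 at 18% = $89,076.60
Fee: $59,185.00 + $40,880.00 + $36,727.50 + $41,400.00 + $89,076.60 = $267,269.10
$267,269.10 exceeds the $190,750 cap, so the fee is capped at $190,750.00.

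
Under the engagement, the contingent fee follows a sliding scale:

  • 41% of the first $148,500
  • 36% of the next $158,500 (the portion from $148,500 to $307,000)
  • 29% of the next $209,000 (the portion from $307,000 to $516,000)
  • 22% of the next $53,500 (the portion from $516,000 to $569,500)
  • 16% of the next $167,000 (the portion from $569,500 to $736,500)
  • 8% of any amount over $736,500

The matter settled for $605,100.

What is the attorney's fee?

$196,021.00

First $148,500 at 41% = $60,885.00
Next $158,500 at 36% = $57,060.00
Next $209,000 at 29% = $60,610.00
Next $53,500 at 22% = $11,770.00
Remaining $35,600 at 16% = $5,696.00
Fee: $60,885.00 + $57,060.00 + $60,610.00 + $11,770.00 + $5,696.00 = $196,021.00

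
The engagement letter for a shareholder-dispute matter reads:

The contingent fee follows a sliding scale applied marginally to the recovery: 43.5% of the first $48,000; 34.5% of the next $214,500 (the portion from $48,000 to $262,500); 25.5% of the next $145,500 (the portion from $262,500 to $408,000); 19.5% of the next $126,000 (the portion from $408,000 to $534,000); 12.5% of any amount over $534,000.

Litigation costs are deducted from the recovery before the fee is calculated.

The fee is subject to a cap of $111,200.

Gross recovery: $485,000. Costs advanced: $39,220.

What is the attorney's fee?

$111,200.00

Fee base (net of costs): $485,000 − $39,220 = $445,780
First $48,000 at 43.5% = $20,880.00
Next $214,500 at 34.5% = $74,002.50
Next $145,500 at 25.5% = $37,102.50
Remaining $37,780 at 19.5% = $7,367.10
Fee: $20,880.00 + $74,002.50 + $37,102.50 + $7,367.10 = $139,352.10
$139,352.10 exceeds the $111,200 cap, so the fee is capped at $111,200.00.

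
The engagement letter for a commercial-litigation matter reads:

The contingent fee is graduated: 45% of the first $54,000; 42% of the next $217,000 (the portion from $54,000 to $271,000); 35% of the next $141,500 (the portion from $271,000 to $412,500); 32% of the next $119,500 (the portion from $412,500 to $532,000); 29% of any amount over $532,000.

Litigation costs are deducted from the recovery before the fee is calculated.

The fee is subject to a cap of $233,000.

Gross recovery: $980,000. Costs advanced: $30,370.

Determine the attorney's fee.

$233,000.00

Fee base (net of costs): $980,000 − $30,370 = $949,630
First $54,000 at 45% = $24,300.00
Next $217,000 at 42% = $91,140.00
Next $141,500 at 35% = $49,525.00
Next $119,500 at 32% = $38,240.00
Remaining $417,630 at 29% = $121,112.70
Fee: $24,300.00 + $91,140.00 + $49,525.00 + $38,240.00 + $121,112.70 = $324,317.70
$324,317.70 exceeds the $233,000 cap, so the fee is capped at $233,000.00.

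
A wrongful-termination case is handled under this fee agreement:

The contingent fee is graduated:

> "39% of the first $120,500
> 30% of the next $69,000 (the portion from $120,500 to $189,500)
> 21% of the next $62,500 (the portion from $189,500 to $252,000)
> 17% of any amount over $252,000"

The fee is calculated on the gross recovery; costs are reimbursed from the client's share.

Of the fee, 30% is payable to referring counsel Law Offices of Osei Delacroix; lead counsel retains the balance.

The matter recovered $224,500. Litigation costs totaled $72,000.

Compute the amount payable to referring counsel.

$22,513.50

Fee base is the gross recovery, $224,500; costs are reimbursed separately.
First $120,500 at 39% = $46,995.00
Next $69,000 at 30% = $20,700.00
Remaining $35,000 at 21% = $7,350.00
Fee: $46,995.00 + $20,700.00 + $7,350.00 = $75,045.00
Referral share: 30% of $75,045.00 = $22,513.50; lead counsel retains $75,045.00 − $22,513.50 = $52,531.50.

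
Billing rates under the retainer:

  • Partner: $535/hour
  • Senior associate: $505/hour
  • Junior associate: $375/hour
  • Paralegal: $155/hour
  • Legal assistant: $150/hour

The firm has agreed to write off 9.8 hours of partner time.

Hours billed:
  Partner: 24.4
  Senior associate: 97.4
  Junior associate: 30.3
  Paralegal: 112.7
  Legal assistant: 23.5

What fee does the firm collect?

$89,354.00

Partner: 24.4 × $535 = $13,054.00
Senior associate: 97.4 × $505 = $49,187.00
Junior associate: 30.3 × $375 = $11,362.50
Paralegal: 112.7 × $155 = $17,468.50
Legal assistant: 23.5 × $150 = $3,525.00
Subtotal: $94,597.00
Write-off: 9.8 × $535 = $5,243.00
Total: $94,597.00 − $5,243.00 = $89,354.00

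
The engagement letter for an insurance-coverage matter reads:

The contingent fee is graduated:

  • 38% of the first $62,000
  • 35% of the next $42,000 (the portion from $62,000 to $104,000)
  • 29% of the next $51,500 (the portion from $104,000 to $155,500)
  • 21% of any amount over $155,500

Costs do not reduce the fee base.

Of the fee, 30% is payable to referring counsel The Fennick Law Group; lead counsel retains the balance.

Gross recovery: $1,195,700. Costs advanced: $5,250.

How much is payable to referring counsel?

Fee base is the gross recovery, $1,195,700; costs are reimbursed separately.
First $62,000 at 38% = $23,560.00
Next $42,000 at 35% = $14,700.00
Next $51,500 at 29% = $14,935.00
Remaining $1,040,200 at 21% = $218,442.00
Fee: $23,560.00 + $14,700.00 + $14,935.00 + $218,442.00 = $271,637.00
Referral share: 30% of $271,637.00 = $81,491.10; lead counsel retains $271,637.00 − $81,491.10 = $190,145.90.

$81,491.10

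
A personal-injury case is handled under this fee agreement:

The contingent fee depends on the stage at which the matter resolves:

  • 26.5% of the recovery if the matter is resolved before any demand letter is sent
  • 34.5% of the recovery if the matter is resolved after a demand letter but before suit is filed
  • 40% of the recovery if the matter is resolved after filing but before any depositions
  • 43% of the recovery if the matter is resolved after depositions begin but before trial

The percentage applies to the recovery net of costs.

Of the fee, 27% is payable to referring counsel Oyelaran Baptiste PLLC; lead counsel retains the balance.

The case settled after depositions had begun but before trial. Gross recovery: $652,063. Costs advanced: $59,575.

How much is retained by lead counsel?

$185,981.98

Fee base (net of costs): $652,063 − $59,575 = $592,488
The matter settled after depositions had begun but before trial, so the 43% rate applies.
$592,488 × 43% = $254,769.84
Referral share: 27% of $254,769.84 = $68,787.86; lead counsel retains $254,769.84 − $68,787.86 = $185,981.98.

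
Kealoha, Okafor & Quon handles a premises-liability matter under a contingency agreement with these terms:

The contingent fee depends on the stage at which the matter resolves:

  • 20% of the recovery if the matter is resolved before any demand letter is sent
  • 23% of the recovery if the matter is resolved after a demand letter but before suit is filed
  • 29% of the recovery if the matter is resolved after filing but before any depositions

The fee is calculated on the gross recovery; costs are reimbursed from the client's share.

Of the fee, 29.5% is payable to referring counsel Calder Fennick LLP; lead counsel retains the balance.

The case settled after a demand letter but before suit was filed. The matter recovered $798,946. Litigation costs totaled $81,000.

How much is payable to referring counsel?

Fee base is the gross recovery, $798,946; costs are reimbursed separately.
The matter settled after a demand letter but before suit was filed, so the 23% rate applies.
$798,946 × 23% = $183,757.58
Referral share: 29.5% of $183,757.58 = $54,208.49; lead counsel retains $183,757.58 − $54,208.49 = $129,549.09.

$54,208.49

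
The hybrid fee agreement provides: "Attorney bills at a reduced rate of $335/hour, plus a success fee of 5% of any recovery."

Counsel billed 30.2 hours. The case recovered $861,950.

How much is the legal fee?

$53,214.50

Hourly: 30.2 × $335 = $10,117.00
Success fee: 5% of $861,950 = $43,097.50
Total: $10,117.00 + $43,097.50 = $53,214.50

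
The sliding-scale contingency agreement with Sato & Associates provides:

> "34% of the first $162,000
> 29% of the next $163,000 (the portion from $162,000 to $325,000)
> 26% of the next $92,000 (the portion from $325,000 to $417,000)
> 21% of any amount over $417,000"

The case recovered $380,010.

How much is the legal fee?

$116,652.60

First $162,000 at 34% = $55,080.00
Next $163,000 at 29% = $47,270.00
Remaining $55,010 at 26% = $14,302.60
Fee: $55,080.00 + $47,270.00 + $14,302.60 = $116,652.60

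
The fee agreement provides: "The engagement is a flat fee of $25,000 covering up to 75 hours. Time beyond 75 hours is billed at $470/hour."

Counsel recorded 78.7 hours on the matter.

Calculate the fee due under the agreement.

$26,739.00

Flat fee: $25,000.00
Excess hours: 78.7 − 75 = 3.7
Overrun: 3.7 × $470 = $1,739.00
Total: $25,000.00 + $1,739.00 = $26,739.00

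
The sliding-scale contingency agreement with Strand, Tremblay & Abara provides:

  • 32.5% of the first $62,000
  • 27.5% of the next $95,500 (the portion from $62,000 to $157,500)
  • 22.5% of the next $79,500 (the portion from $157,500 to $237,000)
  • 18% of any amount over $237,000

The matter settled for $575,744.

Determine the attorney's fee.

First $62,000 at 32.5% = $20,150.00
Next $95,500 at 27.5% = $26,262.50
Next $79,500 at 22.5% = $17,887.50
Remaining $338,744 at 18% = $60,973.92
Fee: $20,150.00 + $26,262.50 + $17,887.50 + $60,973.92 = $125,273.92

$125,273.92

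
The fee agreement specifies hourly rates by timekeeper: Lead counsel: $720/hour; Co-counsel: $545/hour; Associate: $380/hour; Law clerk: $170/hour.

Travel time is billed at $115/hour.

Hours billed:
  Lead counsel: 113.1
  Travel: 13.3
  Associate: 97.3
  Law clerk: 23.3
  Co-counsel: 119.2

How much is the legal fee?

Lead counsel: 113.1 × $720 = $81,432.00
Co-counsel: 119.2 × $545 = $64,964.00
Associate: 97.3 × $380 = $36,974.00
Law clerk: 23.3 × $170 = $3,961.00
Subtotal: $81,432.00 + $64,964.00 + $36,974.00 + $3,961.00 = $187,331.00
Travel: 13.3 × $115 = $1,529.50
Total: $187,331.00 + $1,529.50 = $188,860.50

$188,860.50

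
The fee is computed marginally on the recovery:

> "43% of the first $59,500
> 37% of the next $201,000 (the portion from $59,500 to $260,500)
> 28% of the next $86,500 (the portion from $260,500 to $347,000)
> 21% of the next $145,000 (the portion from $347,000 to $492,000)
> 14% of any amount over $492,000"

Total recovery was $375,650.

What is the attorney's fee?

$130,191.50

First $59,500 at 43% = $25,585.00
Next $201,000 at 37% = $74,370.00
Next $86,500 at 28% = $24,220.00
Remaining $28,650 at 21% = $6,016.50
Fee: $25,585.00 + $74,370.00 + $24,220.00 + $6,016.50 = $130,191.50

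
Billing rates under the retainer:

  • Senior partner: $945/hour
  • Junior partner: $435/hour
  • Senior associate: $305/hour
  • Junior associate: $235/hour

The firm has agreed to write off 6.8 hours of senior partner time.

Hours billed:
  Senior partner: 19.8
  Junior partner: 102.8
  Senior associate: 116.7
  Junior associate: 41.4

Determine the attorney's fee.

$102,325.50

Senior partner: 19.8 × $945 = $18,711.00
Junior partner: 102.8 × $435 = $44,718.00
Senior associate: 116.7 × $305 = $35,593.50
Junior associate: 41.4 × $235 = $9,729.00
Subtotal: $108,751.50
Write-off: 6.8 × $945 = $6,426.00
Total: $108,751.50 − $6,426.00 = $102,325.50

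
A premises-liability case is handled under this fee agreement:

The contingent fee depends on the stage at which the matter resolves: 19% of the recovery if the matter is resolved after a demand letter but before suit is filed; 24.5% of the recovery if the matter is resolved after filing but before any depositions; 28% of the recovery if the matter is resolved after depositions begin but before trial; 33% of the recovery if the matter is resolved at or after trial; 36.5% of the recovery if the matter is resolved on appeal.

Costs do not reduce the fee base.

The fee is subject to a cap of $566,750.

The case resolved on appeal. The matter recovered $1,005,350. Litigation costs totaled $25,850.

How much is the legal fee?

Fee base is the gross recovery, $1,005,350; costs are reimbursed separately.
The matter resolved on appeal, so the 36.5% rate applies.
$1,005,350 × 36.5% = $366,952.75
$366,952.75 is under the $566,750 cap.

$366,952.75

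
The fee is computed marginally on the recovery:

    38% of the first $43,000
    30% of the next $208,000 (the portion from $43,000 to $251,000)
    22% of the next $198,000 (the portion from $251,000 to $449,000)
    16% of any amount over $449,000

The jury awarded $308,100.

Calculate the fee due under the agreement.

First $43,000 at 38% = $16,340.00
Next $208,000 at 30% = $62,400.00
Remaining $57,100 at 22% = $12,562.00
Fee: $16,340.00 + $62,400.00 + $12,562.00 = $91,302.00

$91,302.00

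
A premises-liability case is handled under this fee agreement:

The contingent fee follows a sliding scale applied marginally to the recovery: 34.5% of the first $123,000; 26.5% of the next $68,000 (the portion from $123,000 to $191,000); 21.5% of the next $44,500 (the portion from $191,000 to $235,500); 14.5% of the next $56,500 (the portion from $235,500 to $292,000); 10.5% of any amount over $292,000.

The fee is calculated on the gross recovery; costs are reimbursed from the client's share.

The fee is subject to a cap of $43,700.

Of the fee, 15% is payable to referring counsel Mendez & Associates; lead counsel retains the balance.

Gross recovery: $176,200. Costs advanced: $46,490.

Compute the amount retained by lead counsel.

Fee base is the gross recovery, $176,200; costs are reimbursed separately.
First $123,000 at 34.5% = $42,435.00
Remaining $53,200 at 26.5% = $14,098.00
Fee: $42,435.00 + $14,098.00 = $56,533.00
$56,533.00 exceeds the $43,700 cap, so the fee is capped at $43,700.00.
Referral share: 15% of $43,700.00 = $6,555.00; lead counsel retains $43,700.00 − $6,555.00 = $37,145.00.

$37,145.00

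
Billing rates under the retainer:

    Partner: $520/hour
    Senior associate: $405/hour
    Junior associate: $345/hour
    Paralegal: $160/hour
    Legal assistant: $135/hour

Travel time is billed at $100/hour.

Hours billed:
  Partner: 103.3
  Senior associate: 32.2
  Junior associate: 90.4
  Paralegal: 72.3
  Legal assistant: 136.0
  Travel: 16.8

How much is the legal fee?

Partner: 103.3 × $520 = $53,716.00
Senior associate: 32.2 × $405 = $13,041.00
Junior associate: 90.4 × $345 = $31,188.00
Paralegal: 72.3 × $160 = $11,568.00
Legal assistant: 136.0 × $135 = $18,360.00
Subtotal: $53,716.00 + $13,041.00 + $31,188.00 + $11,568.00 + $18,360.00 = $127,873.00
Travel: 16.8 × $100 = $1,680.00
Total: $127,873.00 + $1,680.00 = $129,553.00

$129,553.00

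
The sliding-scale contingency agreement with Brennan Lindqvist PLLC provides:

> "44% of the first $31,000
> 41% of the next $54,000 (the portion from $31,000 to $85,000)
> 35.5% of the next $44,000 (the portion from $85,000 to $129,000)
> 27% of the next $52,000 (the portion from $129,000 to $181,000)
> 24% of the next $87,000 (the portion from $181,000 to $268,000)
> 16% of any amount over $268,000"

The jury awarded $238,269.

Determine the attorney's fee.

First $31,000 at 44% = $13,640.00
Next $54,000 at 41% = $22,140.00
Next $44,000 at 35.5% = $15,620.00
Next $52,000 at 27% = $14,040.00
Remaining $57,269 at 24% = $13,744.56
Fee: $13,640.00 + $22,140.00 + $15,620.00 + $14,040.00 + $13,744.56 = $79,184.56

$79,184.56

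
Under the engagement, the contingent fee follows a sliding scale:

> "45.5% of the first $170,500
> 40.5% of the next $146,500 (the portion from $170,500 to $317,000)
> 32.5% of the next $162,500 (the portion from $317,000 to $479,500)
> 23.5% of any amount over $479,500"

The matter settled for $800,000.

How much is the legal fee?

First $170,500 at 45.5% = $77,577.50
Next $146,500 at 40.5% = $59,332.50
Next $162,500 at 32.5% = $52,812.50
Remaining $320,500 at 23.5% = $75,317.50
Fee: $77,577.50 + $59,332.50 + $52,812.50 + $75,317.50 = $265,040.00

$265,040.00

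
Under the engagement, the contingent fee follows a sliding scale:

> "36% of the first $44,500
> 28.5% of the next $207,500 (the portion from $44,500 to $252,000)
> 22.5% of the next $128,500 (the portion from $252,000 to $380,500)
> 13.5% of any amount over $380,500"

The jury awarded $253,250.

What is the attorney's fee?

First $44,500 at 36% = $16,020.00
Next $207,500 at 28.5% = $59,137.50
Remaining $1,250 at 22.5% = $281.25
Fee: $16,020.00 + $59,137.50 + $281.25 = $75,438.75

$75,438.75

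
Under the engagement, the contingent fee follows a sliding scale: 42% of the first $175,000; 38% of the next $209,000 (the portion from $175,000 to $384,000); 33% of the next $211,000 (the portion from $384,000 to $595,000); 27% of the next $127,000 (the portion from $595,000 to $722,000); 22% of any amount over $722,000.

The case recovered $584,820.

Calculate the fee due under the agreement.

First $175,000 at 42% = $73,500.00
Next $209,000 at 38% = $79,420.00
Remaining $200,820 at 33% = $66,270.60
Fee: $73,500.00 + $79,420.00 + $66,270.60 = $219,190.60

$219,190.60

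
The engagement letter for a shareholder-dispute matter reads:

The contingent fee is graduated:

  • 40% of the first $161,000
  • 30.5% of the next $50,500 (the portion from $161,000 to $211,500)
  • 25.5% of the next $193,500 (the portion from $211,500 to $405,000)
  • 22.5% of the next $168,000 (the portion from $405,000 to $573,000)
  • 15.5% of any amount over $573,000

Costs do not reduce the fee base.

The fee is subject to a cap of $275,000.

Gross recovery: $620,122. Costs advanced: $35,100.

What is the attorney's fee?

$174,248.91

Fee base is the gross recovery, $620,122; costs are reimbursed separately.
First $161,000 at 40% = $64,400.00
Next $50,500 at 30.5% = $15,402.50
Next $193,500 at 25.5% = $49,342.50
Next $168,000 at 22.5% = $37,800.00
Remaining $47,122 at 15.5% = $7,303.91
Fee: $64,400.00 + $15,402.50 + $49,342.50 + $37,800.00 + $7,303.91 = $174,248.91
$174,248.91 is under the $275,000 cap.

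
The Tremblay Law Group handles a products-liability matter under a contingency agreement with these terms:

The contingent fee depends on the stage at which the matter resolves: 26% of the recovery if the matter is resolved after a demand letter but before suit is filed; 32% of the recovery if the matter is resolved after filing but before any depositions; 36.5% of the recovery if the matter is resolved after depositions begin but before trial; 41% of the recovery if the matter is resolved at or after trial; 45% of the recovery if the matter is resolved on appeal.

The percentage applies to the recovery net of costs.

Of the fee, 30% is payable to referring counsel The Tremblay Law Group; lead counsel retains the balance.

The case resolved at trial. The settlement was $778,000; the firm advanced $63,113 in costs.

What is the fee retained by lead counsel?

$205,172.57

Fee base (net of costs): $778,000 − $63,113 = $714,887
The matter resolved at trial, so the 41% rate applies.
$714,887 × 41% = $293,103.67
Referral share: 30% of $293,103.67 = $87,931.10; lead counsel retains $293,103.67 − $87,931.10 = $205,172.57.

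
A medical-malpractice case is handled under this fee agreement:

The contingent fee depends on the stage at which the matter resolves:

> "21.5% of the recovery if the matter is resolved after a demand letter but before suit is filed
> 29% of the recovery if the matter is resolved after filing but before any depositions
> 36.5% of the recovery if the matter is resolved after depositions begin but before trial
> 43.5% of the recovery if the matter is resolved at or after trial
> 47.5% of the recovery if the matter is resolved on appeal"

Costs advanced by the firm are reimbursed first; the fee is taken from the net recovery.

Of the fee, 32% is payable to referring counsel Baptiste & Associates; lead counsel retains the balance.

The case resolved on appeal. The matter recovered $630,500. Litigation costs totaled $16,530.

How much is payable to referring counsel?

Fee base (net of costs): $630,500 − $16,530 = $613,970
The matter resolved on appeal, so the 47.5% rate applies.
$613,970 × 47.5% = $291,635.75
Referral share: 32% of $291,635.75 = $93,323.44; lead counsel retains $291,635.75 − $93,323.44 = $198,312.31.

$93,323.44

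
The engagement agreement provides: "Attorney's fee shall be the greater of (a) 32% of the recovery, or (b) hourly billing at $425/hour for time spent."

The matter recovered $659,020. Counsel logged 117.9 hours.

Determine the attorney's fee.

(a) 32% of $659,020 = $210,886.40
(b) 117.9 × $425 = $50,107.50
The greater is (a): $210,886.40.

$210,886.40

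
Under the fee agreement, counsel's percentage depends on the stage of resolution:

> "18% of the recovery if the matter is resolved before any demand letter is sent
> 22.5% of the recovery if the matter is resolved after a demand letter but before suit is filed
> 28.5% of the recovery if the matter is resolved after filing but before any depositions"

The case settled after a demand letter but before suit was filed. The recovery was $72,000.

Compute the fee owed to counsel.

The matter settled after a demand letter but before suit was filed, so the 22.5% rate applies.
$72,000 × 22.5% = $16,200.00

$16,200.00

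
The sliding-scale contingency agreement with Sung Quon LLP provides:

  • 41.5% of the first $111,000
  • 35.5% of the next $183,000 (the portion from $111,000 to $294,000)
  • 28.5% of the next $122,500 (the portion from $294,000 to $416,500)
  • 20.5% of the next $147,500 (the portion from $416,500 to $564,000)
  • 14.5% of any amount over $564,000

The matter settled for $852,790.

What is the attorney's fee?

First $111,000 at 41.5% = $46,065.00
Next $183,000 at 35.5% = $64,965.00
Next $122,500 at 28.5% = $34,912.50
Next $147,500 at 20.5% = $30,237.50
Remaining $288,790 at 14.5% = $41,874.55
Fee: $46,065.00 + $64,965.00 + $34,912.50 + $30,237.50 + $41,874.55 = $218,054.55

$218,054.55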